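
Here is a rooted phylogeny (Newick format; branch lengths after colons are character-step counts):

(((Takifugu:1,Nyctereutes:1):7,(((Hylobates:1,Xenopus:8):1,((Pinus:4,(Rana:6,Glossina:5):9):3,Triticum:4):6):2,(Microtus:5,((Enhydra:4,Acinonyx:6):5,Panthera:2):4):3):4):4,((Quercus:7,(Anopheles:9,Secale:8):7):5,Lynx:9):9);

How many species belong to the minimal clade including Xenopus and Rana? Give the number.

6

The MRCA of Xenopus and Rana is the node subtending ((Hylobates,Xenopus),((Pinus,(Rana,Glossina)),Triticum)).
That clade contains 6 terminal taxa: Glossina, Hylobates, Pinus, Rana, Triticum, Xenopus.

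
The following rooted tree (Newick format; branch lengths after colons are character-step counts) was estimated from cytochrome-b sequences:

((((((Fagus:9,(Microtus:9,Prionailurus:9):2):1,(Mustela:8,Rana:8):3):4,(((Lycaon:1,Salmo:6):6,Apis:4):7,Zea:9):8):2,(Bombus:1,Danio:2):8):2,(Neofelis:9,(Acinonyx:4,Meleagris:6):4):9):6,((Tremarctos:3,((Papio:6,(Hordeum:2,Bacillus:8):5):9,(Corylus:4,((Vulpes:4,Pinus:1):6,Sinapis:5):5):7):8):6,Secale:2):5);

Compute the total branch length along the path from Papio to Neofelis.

The path runs Papio → … → MRCA → … → Neofelis; the MRCA is the root of the tree.
Branch lengths along that path: 6 + 9 + 8 + 6 + 5 + 6 + 9 + 9 = 58.

58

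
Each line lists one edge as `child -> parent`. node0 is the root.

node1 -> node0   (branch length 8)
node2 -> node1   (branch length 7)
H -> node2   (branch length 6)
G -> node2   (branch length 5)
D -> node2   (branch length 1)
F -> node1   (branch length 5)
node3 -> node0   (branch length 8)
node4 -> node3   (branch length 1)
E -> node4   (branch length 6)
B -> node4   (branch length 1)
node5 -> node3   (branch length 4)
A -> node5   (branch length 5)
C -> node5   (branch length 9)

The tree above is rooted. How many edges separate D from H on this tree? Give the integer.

The MRCA of D and H is the node subtending (H,G,D).
From D up to that node: 1 branch. From H up to the same node: 1 branch. Total: 1 + 1 = 2.

2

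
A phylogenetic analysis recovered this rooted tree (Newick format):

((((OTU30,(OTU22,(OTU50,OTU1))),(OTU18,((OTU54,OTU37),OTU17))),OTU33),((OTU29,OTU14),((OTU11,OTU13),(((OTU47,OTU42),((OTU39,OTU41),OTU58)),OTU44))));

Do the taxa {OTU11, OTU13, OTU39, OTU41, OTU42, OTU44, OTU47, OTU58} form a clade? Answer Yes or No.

Yes

The most recent common ancestor of these taxa subtends ((OTU11,OTU13),(((OTU47,OTU42),((OTU39,OTU41),OTU58)),OTU44)).
That clade has exactly 8 tips — every listed taxon and nothing else — so the group is monophyletic.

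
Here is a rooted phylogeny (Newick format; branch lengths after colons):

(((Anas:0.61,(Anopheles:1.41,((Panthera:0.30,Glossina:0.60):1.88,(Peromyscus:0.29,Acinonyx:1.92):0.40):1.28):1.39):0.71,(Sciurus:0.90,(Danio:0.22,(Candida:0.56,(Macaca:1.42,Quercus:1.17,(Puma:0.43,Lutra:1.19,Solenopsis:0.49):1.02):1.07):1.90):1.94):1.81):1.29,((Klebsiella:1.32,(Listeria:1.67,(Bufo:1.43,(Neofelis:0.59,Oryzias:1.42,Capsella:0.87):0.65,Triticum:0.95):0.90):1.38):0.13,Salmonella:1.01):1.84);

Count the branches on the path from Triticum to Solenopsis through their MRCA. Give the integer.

12

The MRCA of Triticum and Solenopsis is the root of the tree.
From Triticum up to that node: 5 branches. From Solenopsis up to the same node: 7 branches. Total: 5 + 7 = 12.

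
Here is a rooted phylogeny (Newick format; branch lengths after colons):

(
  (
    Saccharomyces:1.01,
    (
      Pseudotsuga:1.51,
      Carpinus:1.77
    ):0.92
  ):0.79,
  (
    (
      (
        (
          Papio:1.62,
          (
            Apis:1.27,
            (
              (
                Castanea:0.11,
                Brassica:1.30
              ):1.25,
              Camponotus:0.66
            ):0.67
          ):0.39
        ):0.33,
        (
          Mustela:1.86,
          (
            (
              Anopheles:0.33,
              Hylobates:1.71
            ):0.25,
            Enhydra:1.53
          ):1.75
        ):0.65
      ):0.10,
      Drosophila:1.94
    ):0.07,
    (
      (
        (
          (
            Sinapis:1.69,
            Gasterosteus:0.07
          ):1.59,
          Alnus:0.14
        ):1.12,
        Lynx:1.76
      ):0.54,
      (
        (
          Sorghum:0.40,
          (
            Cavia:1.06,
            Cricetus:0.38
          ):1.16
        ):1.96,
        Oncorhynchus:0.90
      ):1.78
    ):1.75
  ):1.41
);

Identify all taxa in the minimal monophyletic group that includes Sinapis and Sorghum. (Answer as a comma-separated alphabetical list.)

Alnus, Cavia, Cricetus, Gasterosteus, Lynx, Oncorhynchus, Sinapis, Sorghum

Tracing Sinapis: it sits inside (Sinapis,Gasterosteus).
Tracing Sorghum: it sits inside (Sorghum,(Cavia,Cricetus)).
The smallest clade enclosing both is ((((Sinapis,Gasterosteus),Alnus),Lynx),((Sorghum,(Cavia,Cricetus)),Oncorhynchus)); the answer is its 8 terminal taxa in alphabetical order.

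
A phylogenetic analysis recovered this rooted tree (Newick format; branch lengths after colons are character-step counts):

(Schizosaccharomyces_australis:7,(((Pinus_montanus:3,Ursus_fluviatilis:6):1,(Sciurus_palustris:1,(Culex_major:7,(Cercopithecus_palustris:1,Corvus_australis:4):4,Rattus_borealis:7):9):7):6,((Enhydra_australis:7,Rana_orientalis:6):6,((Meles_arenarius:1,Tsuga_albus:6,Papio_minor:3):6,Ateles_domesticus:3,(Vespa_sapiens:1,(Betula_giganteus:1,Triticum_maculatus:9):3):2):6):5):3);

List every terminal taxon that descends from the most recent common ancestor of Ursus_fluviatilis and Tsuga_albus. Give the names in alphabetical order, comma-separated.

Tracing Ursus_fluviatilis: it sits inside (Pinus_montanus,Ursus_fluviatilis).
Tracing Tsuga_albus: it sits inside (Meles_arenarius,Tsuga_albus,Papio_minor).
The smallest clade enclosing both is (((Pinus_montanus,Ursus_fluviatilis),(Sciurus_palustris,(Culex_major,(Cercopithecus_palustris,Corvus_australis),Rattus_borealis))),((Enhydra_australis,Rana_orientalis),((Meles_arenarius,Tsuga_albus,Papio_minor),Ateles_domesticus,(Vespa_sapiens,(Betula_giganteus,Triticum_maculatus))))); the answer is its 16 terminal taxa in alphabetical order.

Ateles_domesticus, Betula_giganteus, Cercopithecus_palustris, Corvus_australis, Culex_major, Enhydra_australis, Meles_arenarius, Papio_minor, Pinus_montanus, Rana_orientalis, Rattus_borealis, Sciurus_palustris, Triticum_maculatus, Tsuga_albus, Ursus_fluviatilis, Vespa_sapiens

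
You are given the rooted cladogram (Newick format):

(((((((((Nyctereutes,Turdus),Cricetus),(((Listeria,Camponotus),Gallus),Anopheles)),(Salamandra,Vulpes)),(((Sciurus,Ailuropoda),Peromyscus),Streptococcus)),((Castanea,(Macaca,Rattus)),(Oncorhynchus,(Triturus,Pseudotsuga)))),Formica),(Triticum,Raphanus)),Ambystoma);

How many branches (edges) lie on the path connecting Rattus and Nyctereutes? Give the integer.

10

The MRCA of Rattus and Nyctereutes is the node subtending ((((((Nyctereutes,Turdus),Cricetus),(((Listeria,Camponotus),Gallus),Anopheles)),(Salamandra,Vulpes)),(((Sciurus,Ailuropoda),Peromyscus),Streptococcus)),((Castanea,(Macaca,Rattus)),(Oncorhynchus,(Triturus,Pseudotsuga)))).
From Rattus up to that node: 4 branches. From Nyctereutes up to the same node: 6 branches. Total: 4 + 6 = 10.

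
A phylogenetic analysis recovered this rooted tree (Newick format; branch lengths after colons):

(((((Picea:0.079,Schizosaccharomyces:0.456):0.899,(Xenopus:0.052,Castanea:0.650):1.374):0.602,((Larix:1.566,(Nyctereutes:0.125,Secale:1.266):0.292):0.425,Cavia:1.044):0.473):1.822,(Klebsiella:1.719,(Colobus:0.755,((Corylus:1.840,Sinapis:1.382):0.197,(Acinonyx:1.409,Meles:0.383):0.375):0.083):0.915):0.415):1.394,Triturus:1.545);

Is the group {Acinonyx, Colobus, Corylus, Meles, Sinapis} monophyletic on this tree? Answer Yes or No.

The most recent common ancestor of these taxa subtends (Colobus,((Corylus,Sinapis),(Acinonyx,Meles))).
That clade has exactly 5 tips — every listed taxon and nothing else — so the group is monophyletic.

Yes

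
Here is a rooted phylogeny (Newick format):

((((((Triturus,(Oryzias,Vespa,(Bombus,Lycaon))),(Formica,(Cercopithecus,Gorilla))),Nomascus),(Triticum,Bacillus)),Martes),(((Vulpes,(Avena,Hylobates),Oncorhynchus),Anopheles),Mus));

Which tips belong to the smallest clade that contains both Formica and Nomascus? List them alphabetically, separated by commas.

Tracing Formica: it sits inside (Formica,(Cercopithecus,Gorilla)).
Tracing Nomascus: it sits inside (((Triturus,(Oryzias,Vespa,(Bombus,Lycaon))),(Formica,(Cercopithecus,Gorilla))),Nomascus).
The smallest clade enclosing both is (((Triturus,(Oryzias,Vespa,(Bombus,Lycaon))),(Formica,(Cercopithecus,Gorilla))),Nomascus); the answer is its 9 terminal taxa in alphabetical order.

Bombus, Cercopithecus, Formica, Gorilla, Lycaon, Nomascus, Oryzias, Triturus, Vespa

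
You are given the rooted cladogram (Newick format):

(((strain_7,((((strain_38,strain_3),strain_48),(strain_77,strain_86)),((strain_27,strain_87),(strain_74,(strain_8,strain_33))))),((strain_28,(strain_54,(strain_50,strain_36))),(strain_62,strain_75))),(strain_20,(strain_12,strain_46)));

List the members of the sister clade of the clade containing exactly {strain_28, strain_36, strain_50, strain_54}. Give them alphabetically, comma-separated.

strain_62, strain_75

The clade containing exactly {strain_28, strain_36, strain_50, strain_54} attaches to the tree at the node subtending ((strain_28,(strain_54,(strain_50,strain_36))),(strain_62,strain_75)).
The other lineage descending from that same node — the sister group — is (strain_62,strain_75); its 2 tips in alphabetical order are the answer.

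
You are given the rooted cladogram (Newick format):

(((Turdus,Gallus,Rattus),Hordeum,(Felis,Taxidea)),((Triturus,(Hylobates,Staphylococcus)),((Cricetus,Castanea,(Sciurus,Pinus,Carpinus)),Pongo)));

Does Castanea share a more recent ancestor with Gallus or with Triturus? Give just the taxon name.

The MRCA of Castanea and Triturus subtends ((Triturus,(Hylobates,Staphylococcus)),((Cricetus,Castanea,(Sciurus,Pinus,Carpinus)),Pongo)) (9 taxa).
The MRCA of Castanea and Gallus is the root, subtending the entire tree (15 taxa).
The first is nested inside the second, so Castanea shares a more recent common ancestor with Triturus.

Triturus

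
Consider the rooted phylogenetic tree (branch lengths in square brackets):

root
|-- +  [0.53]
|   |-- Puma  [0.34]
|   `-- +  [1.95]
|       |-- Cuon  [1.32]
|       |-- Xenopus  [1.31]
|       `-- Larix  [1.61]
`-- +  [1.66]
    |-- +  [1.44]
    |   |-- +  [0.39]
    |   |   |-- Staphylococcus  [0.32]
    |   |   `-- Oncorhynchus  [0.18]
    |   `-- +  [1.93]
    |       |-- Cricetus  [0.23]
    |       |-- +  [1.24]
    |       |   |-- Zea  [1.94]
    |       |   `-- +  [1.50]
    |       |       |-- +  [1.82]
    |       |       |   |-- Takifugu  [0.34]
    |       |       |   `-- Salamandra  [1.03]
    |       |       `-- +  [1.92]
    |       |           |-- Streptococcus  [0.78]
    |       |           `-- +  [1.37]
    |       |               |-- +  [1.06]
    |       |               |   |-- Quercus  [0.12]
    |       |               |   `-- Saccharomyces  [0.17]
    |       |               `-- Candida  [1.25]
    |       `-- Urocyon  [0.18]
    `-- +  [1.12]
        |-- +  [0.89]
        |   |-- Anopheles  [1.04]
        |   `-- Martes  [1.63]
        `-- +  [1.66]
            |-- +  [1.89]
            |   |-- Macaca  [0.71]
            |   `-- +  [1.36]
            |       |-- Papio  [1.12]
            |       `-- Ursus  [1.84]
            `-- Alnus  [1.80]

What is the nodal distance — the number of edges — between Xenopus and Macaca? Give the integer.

The MRCA of Xenopus and Macaca is the root of the tree.
From Xenopus up to that node: 3 branches. From Macaca up to the same node: 5 branches. Total: 3 + 5 = 8.

8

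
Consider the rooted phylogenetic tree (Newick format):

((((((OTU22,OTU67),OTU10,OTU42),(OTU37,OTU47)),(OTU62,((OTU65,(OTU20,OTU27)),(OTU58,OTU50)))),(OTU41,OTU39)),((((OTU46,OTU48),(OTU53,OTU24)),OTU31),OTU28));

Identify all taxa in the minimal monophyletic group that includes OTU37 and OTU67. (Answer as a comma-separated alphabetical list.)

Tracing OTU37: it sits inside (OTU37,OTU47).
Tracing OTU67: it sits inside (OTU22,OTU67).
The smallest clade enclosing both is (((OTU22,OTU67),OTU10,OTU42),(OTU37,OTU47)); the answer is its 6 terminal taxa in alphabetical order.

OTU10, OTU22, OTU37, OTU42, OTU47, OTU67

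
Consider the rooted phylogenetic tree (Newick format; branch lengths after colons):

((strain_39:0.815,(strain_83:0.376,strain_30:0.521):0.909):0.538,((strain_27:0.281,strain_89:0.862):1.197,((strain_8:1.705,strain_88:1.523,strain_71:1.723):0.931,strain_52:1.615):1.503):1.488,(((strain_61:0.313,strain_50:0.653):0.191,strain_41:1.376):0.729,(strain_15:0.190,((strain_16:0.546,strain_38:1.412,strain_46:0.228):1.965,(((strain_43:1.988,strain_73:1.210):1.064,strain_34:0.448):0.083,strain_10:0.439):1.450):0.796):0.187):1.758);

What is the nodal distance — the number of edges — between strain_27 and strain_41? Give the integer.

6

The MRCA of strain_27 and strain_41 is the root of the tree.
From strain_27 up to that node: 3 branches. From strain_41 up to the same node: 3 branches. Total: 3 + 3 = 6.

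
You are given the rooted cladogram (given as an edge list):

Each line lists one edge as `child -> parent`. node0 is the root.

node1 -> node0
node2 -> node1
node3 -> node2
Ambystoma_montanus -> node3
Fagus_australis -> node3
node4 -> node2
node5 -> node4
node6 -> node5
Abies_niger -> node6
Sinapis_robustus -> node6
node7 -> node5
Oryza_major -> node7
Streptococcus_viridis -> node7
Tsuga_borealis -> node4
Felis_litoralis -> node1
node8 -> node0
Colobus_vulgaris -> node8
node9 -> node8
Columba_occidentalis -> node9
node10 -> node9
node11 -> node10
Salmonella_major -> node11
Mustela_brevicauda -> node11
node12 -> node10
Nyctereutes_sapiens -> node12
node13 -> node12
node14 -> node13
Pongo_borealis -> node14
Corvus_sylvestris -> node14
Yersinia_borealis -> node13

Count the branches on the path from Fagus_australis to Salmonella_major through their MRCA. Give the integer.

9

The MRCA of Fagus_australis and Salmonella_major is the root of the tree.
From Fagus_australis up to that node: 4 branches. From Salmonella_major up to the same node: 5 branches. Total: 4 + 5 = 9.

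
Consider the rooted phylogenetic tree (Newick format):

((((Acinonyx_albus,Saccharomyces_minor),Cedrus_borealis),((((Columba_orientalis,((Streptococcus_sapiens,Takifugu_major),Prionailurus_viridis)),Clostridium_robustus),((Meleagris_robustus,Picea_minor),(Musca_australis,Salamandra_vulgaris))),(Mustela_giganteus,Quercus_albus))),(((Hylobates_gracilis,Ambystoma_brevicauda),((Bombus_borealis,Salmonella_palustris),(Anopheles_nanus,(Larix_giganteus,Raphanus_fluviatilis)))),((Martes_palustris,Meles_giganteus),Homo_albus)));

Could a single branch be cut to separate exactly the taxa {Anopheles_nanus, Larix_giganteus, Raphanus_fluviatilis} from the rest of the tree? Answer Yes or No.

The most recent common ancestor of these taxa subtends (Anopheles_nanus,(Larix_giganteus,Raphanus_fluviatilis)).
That clade has exactly 3 tips — every listed taxon and nothing else — so the group is monophyletic.

Yes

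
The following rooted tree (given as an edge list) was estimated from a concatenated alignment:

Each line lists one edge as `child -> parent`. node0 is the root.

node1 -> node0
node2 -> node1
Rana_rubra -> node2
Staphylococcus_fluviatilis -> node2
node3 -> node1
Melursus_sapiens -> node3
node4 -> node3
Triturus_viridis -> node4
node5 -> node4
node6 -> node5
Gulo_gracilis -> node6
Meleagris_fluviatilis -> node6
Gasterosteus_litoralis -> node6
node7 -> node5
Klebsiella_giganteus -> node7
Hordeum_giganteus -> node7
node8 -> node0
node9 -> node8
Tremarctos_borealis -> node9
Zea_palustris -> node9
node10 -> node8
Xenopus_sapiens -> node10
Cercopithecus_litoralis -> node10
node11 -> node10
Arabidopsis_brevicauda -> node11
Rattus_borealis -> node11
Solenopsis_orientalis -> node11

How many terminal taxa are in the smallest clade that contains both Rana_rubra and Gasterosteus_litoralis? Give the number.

9

The MRCA of Rana_rubra and Gasterosteus_litoralis is the node subtending ((Rana_rubra,Staphylococcus_fluviatilis),(Melursus_sapiens,(Triturus_viridis,((Gulo_gracilis,Meleagris_fluviatilis,Gasterosteus_litoralis),(Klebsiella_giganteus,Hordeum_giganteus))))).
That clade contains 9 terminal taxa: Gasterosteus_litoralis, Gulo_gracilis, Hordeum_giganteus, Klebsiella_giganteus, Meleagris_fluviatilis, Melursus_sapiens, Rana_rubra, Staphylococcus_fluviatilis, Triturus_viridis.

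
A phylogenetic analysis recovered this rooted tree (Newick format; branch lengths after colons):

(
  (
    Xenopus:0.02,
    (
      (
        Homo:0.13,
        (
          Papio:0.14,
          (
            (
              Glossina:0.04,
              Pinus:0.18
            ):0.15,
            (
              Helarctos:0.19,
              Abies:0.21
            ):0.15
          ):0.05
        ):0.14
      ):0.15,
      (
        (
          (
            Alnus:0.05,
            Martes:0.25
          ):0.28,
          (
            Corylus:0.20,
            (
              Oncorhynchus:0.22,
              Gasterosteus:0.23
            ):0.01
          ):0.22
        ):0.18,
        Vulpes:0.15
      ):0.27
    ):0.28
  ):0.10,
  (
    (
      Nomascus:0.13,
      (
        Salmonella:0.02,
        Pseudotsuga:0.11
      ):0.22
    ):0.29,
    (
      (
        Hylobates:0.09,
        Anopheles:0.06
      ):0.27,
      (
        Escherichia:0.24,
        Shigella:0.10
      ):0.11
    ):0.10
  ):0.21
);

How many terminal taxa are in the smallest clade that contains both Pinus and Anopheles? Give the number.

The MRCA of Pinus and Anopheles is the root, so the clade is the entire tree.
That clade contains 20 terminal taxa: Abies, Alnus, Anopheles, Corylus, Escherichia, Gasterosteus, Glossina, Helarctos, Homo, Hylobates, Martes, Nomascus, Oncorhynchus, Papio, Pinus, Pseudotsuga, Salmonella, Shigella, Vulpes, Xenopus.

20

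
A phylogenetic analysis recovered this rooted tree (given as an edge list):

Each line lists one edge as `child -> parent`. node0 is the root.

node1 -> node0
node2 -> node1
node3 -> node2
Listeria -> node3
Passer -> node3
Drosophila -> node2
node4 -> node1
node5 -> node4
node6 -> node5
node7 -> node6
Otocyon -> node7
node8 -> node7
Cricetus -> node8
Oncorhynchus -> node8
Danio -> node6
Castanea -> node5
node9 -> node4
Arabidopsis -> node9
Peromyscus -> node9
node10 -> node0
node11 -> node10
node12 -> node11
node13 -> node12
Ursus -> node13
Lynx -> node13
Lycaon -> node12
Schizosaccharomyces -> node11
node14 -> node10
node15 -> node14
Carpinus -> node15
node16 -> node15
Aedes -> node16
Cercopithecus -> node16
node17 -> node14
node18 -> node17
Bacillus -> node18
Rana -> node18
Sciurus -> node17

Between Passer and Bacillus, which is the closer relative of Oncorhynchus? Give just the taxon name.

Passer

The MRCA of Oncorhynchus and Passer subtends (((Listeria,Passer),Drosophila),((((Otocyon,(Cricetus,Oncorhynchus)),Danio),Castanea),(Arabidopsis,Peromyscus))) (10 taxa).
The MRCA of Oncorhynchus and Bacillus is the root, subtending the entire tree (20 taxa).
The first is nested inside the second, so Oncorhynchus shares a more recent common ancestor with Passer.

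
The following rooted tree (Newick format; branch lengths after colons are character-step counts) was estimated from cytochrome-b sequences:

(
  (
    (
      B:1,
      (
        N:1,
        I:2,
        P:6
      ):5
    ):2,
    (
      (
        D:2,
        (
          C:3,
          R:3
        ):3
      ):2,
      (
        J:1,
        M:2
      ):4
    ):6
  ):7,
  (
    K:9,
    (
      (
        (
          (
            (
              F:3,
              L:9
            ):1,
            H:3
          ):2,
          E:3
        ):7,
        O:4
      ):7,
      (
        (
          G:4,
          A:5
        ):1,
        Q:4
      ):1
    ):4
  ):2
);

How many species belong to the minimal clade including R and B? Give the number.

9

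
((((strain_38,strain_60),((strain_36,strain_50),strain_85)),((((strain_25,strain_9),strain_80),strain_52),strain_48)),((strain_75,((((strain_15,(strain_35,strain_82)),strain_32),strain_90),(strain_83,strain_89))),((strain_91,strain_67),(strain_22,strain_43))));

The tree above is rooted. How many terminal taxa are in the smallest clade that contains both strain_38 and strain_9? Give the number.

10

The MRCA of strain_38 and strain_9 is the node subtending (((strain_38,strain_60),((strain_36,strain_50),strain_85)),((((strain_25,strain_9),strain_80),strain_52),strain_48)).
That clade contains 10 terminal taxa: strain_25, strain_36, strain_38, strain_48, strain_50, strain_52, strain_60, strain_80, strain_85, strain_9.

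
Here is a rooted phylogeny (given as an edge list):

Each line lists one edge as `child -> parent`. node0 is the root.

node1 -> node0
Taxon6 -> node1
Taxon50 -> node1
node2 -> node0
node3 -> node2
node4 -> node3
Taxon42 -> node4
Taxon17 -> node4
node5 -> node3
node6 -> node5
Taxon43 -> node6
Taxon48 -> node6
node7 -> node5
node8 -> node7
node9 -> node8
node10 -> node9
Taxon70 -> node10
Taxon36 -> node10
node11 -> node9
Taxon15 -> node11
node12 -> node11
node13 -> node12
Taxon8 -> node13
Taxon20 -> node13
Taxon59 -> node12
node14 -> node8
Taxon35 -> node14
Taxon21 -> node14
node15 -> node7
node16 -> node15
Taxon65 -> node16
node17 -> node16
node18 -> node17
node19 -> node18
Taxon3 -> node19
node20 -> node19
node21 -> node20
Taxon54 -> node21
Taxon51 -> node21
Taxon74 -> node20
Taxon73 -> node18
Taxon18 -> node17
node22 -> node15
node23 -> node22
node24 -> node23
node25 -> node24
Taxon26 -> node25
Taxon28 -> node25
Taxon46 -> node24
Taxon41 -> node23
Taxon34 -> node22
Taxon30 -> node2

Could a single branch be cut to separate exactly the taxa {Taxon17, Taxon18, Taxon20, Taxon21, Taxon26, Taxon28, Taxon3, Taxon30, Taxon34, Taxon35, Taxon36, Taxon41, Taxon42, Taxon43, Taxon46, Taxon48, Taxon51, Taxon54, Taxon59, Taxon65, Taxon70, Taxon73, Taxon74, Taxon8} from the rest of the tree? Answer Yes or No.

No

The MRCA of the listed taxa subtends (((Taxon42,Taxon17),((Taxon43,Taxon48),((((Taxon70,Taxon36),(Taxon15,((Taxon8,Taxon20),Taxon59))),(Taxon35,Taxon21)),((Taxon65,(((Taxon3,((Taxon54,Taxon51),Taxon74)),Taxon73),Taxon18)),((((Taxon26,Taxon28),Taxon46),Taxon41),Taxon34))))),Taxon30).
That clade also contains Taxon15, which is not in the proposed group, so the group is not monophyletic.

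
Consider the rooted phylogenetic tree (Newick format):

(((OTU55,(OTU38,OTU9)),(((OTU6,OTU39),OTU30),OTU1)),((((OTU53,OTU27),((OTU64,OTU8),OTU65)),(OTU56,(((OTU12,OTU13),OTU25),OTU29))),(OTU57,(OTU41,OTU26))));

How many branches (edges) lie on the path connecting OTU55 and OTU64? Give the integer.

9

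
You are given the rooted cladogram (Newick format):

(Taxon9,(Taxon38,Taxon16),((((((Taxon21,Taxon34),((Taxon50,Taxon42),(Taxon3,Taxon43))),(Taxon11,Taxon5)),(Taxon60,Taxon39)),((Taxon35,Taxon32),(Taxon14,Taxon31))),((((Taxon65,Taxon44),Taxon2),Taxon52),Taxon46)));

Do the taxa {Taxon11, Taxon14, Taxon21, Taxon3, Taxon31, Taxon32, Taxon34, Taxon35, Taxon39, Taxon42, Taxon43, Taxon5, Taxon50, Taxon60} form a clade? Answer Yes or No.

Yes

The most recent common ancestor of these taxa subtends (((((Taxon21,Taxon34),((Taxon50,Taxon42),(Taxon3,Taxon43))),(Taxon11,Taxon5)),(Taxon60,Taxon39)),((Taxon35,Taxon32),(Taxon14,Taxon31))).
That clade has exactly 14 tips — every listed taxon and nothing else — so the group is monophyletic.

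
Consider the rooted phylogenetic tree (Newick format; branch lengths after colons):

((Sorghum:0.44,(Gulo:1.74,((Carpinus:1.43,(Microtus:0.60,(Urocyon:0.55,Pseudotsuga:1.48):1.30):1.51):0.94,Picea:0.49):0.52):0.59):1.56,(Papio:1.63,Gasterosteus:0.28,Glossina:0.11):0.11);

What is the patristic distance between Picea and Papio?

4.90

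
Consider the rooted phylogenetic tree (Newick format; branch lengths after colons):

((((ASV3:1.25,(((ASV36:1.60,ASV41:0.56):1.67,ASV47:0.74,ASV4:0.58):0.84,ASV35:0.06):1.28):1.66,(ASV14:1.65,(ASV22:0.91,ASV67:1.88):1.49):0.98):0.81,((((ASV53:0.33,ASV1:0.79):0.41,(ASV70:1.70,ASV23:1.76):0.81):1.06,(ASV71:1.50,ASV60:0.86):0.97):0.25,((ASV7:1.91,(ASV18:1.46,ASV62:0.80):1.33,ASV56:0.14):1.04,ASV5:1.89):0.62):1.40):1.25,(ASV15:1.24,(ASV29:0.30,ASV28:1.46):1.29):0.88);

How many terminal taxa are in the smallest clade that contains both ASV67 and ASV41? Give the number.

9

The MRCA of ASV67 and ASV41 is the node subtending ((ASV3,(((ASV36,ASV41),ASV47,ASV4),ASV35)),(ASV14,(ASV22,ASV67))).
That clade contains 9 terminal taxa: ASV14, ASV22, ASV3, ASV35, ASV36, ASV4, ASV41, ASV47, ASV67.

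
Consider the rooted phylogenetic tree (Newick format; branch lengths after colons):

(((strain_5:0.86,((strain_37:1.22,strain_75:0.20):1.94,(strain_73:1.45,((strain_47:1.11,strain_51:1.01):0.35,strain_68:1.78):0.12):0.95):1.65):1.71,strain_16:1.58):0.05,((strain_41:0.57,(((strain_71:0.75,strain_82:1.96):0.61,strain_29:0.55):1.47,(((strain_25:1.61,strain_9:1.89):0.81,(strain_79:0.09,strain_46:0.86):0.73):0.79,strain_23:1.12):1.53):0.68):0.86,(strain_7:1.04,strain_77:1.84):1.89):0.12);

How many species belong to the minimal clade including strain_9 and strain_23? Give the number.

5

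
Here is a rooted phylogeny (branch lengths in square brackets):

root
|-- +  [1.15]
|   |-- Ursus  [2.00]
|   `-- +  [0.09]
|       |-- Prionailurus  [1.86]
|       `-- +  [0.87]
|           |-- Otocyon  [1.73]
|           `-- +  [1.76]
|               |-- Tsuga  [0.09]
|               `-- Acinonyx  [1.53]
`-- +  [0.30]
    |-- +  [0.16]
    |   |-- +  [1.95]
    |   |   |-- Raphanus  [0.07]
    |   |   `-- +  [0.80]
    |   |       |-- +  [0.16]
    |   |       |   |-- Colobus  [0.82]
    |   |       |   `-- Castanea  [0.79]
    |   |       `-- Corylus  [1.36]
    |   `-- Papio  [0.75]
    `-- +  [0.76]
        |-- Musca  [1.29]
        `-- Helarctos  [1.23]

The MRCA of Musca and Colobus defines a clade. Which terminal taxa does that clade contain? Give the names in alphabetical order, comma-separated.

Castanea, Colobus, Corylus, Helarctos, Musca, Papio, Raphanus

Tracing Musca: it sits inside (Musca,Helarctos).
Tracing Colobus: it sits inside (Colobus,Castanea).
The smallest clade enclosing both is (((Raphanus,((Colobus,Castanea),Corylus)),Papio),(Musca,Helarctos)); the answer is its 7 terminal taxa in alphabetical order.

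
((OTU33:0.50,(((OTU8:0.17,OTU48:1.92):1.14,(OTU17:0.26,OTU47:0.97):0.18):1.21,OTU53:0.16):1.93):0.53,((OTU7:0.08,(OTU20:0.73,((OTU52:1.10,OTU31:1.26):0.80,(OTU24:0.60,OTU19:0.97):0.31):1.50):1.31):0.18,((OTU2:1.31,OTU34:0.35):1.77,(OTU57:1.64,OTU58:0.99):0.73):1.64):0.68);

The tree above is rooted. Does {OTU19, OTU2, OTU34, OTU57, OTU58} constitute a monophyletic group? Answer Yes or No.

No

The MRCA of the listed taxa subtends ((OTU7,(OTU20,((OTU52,OTU31),(OTU24,OTU19)))),((OTU2,OTU34),(OTU57,OTU58))).
That clade also contains OTU20, OTU24, OTU31, OTU52, OTU7, which are not in the proposed group, so the group is not monophyletic.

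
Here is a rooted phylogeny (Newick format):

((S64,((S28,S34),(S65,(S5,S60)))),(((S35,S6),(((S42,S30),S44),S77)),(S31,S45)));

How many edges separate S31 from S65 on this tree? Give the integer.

7

The MRCA of S31 and S65 is the root of the tree.
From S31 up to that node: 3 branches. From S65 up to the same node: 4 branches. Total: 3 + 4 = 7.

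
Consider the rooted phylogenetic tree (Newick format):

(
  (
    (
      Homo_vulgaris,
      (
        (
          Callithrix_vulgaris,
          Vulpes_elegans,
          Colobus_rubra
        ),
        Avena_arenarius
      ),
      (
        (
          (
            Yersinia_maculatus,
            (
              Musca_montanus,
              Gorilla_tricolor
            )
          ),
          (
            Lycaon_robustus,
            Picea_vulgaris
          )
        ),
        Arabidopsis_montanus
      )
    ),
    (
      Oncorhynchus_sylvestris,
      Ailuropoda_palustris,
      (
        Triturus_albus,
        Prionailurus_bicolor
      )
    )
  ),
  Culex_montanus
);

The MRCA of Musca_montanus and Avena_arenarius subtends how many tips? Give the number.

The MRCA of Musca_montanus and Avena_arenarius is the node subtending (Homo_vulgaris,((Callithrix_vulgaris,Vulpes_elegans,Colobus_rubra),Avena_arenarius),(((Yersinia_maculatus,(Musca_montanus,Gorilla_tricolor)),(Lycaon_robustus,Picea_vulgaris)),Arabidopsis_montanus)).
That clade contains 11 terminal taxa: Arabidopsis_montanus, Avena_arenarius, Callithrix_vulgaris, Colobus_rubra, Gorilla_tricolor, Homo_vulgaris, Lycaon_robustus, Musca_montanus, Picea_vulgaris, Vulpes_elegans, Yersinia_maculatus.

11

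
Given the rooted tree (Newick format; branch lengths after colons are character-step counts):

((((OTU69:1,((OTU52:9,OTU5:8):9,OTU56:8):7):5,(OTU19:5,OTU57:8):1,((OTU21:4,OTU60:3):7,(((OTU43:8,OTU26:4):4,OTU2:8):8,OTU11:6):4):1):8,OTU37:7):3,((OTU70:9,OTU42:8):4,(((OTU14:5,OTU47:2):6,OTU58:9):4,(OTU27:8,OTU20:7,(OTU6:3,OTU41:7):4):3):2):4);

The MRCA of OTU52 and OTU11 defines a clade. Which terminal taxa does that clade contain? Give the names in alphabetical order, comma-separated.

OTU11, OTU19, OTU2, OTU21, OTU26, OTU43, OTU5, OTU52, OTU56, OTU57, OTU60, OTU69

Tracing OTU52: it sits inside (OTU52,OTU5).
Tracing OTU11: it sits inside (((OTU43,OTU26),OTU2),OTU11).
The smallest clade enclosing both is ((OTU69,((OTU52,OTU5),OTU56)),(OTU19,OTU57),((OTU21,OTU60),(((OTU43,OTU26),OTU2),OTU11))); the answer is its 12 terminal taxa in alphabetical order.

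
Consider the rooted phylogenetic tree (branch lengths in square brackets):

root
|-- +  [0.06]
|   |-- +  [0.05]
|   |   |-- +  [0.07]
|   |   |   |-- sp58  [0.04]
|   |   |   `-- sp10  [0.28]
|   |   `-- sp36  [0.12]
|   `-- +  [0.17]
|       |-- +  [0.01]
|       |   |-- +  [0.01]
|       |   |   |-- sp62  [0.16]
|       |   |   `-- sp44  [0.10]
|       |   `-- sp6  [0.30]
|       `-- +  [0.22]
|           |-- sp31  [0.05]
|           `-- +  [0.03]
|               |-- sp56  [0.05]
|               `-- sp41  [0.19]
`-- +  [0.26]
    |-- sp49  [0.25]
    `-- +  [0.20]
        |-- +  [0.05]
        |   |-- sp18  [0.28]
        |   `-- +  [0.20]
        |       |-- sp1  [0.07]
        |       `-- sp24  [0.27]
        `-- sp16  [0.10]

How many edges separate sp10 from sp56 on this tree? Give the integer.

The MRCA of sp10 and sp56 is the node subtending (((sp58,sp10),sp36),(((sp62,sp44),sp6),(sp31,(sp56,sp41)))).
From sp10 up to that node: 3 branches. From sp56 up to the same node: 4 branches. Total: 3 + 4 = 7.

7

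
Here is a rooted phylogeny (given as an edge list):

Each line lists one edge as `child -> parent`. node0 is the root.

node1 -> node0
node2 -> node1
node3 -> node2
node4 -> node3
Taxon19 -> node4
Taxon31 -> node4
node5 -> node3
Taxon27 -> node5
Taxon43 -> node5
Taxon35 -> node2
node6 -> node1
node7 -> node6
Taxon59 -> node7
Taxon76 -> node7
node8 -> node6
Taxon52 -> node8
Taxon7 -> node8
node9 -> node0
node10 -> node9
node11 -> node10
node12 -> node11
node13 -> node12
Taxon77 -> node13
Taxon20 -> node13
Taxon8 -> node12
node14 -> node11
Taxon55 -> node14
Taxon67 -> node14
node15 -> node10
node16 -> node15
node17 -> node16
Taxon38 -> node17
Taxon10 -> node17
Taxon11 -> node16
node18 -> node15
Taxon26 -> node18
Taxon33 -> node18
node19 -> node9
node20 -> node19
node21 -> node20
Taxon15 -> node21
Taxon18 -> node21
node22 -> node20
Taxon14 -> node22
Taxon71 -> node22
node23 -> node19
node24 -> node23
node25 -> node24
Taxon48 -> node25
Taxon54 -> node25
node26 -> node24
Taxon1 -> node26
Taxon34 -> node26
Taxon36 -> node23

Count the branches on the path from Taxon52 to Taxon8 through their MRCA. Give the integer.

The MRCA of Taxon52 and Taxon8 is the root of the tree.
From Taxon52 up to that node: 4 branches. From Taxon8 up to the same node: 5 branches. Total: 4 + 5 = 9.

9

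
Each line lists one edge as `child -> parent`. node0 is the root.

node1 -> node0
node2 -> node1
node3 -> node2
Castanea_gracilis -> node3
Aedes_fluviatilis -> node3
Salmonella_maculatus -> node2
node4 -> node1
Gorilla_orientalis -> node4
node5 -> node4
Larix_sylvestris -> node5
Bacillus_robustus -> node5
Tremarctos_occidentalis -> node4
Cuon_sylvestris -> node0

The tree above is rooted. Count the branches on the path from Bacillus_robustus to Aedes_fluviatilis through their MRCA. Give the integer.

6

The MRCA of Bacillus_robustus and Aedes_fluviatilis is the node subtending (((Castanea_gracilis,Aedes_fluviatilis),Salmonella_maculatus),(Gorilla_orientalis,(Larix_sylvestris,Bacillus_robustus),Tremarctos_occidentalis)).
From Bacillus_robustus up to that node: 3 branches. From Aedes_fluviatilis up to the same node: 3 branches. Total: 3 + 3 = 6.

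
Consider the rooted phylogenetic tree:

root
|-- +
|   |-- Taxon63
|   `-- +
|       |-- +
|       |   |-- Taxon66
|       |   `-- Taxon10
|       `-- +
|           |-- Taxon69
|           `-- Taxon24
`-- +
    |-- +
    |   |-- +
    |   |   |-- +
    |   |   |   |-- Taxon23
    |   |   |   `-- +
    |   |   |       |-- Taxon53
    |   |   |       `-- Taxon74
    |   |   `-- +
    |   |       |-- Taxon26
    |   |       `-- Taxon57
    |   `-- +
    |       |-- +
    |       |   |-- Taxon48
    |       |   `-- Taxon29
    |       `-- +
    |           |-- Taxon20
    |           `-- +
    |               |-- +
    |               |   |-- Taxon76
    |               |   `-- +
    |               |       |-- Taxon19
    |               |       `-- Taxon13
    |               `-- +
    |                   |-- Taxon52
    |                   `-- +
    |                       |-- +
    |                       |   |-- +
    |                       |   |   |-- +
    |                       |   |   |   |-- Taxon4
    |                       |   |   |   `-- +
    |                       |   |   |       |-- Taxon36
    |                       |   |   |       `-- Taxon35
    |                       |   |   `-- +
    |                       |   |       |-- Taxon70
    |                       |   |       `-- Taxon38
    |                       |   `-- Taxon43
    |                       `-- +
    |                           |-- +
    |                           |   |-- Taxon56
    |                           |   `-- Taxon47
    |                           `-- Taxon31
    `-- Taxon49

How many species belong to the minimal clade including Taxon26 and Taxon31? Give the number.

21

The MRCA of Taxon26 and Taxon31 is the node subtending (((Taxon23,(Taxon53,Taxon74)),(Taxon26,Taxon57)),((Taxon48,Taxon29),(Taxon20,((Taxon76,(Taxon19,Taxon13)),(Taxon52,((((Taxon4,(Taxon36,Taxon35)),(Taxon70,Taxon38)),Taxon43),((Taxon56,Taxon47),Taxon31))))))).
That clade contains 21 terminal taxa: Taxon13, Taxon19, Taxon20, Taxon23, Taxon26, Taxon29, Taxon31, Taxon35, Taxon36, Taxon38, Taxon4, Taxon43, Taxon47, Taxon48, Taxon52, Taxon53, Taxon56, Taxon57, Taxon70, Taxon74, Taxon76.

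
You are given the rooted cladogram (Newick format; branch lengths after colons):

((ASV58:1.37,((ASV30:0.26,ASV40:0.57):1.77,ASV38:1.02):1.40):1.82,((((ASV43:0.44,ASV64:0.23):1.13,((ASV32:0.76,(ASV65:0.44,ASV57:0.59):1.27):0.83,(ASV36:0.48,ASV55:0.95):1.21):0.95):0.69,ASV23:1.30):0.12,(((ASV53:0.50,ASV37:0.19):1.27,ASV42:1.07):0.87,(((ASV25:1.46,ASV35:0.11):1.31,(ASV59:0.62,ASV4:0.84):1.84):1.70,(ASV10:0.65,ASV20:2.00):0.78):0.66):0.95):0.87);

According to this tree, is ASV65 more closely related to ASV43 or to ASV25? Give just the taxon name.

The MRCA of ASV65 and ASV43 subtends ((ASV43,ASV64),((ASV32,(ASV65,ASV57)),(ASV36,ASV55))) (7 taxa).
The MRCA of ASV65 and ASV25 subtends ((((ASV43,ASV64),((ASV32,(ASV65,ASV57)),(ASV36,ASV55))),ASV23),(((ASV53,ASV37),ASV42),(((ASV25,ASV35),(ASV59,ASV4)),(ASV10,ASV20)))) (17 taxa).
The first is nested inside the second, so ASV65 shares a more recent common ancestor with ASV43.

ASV43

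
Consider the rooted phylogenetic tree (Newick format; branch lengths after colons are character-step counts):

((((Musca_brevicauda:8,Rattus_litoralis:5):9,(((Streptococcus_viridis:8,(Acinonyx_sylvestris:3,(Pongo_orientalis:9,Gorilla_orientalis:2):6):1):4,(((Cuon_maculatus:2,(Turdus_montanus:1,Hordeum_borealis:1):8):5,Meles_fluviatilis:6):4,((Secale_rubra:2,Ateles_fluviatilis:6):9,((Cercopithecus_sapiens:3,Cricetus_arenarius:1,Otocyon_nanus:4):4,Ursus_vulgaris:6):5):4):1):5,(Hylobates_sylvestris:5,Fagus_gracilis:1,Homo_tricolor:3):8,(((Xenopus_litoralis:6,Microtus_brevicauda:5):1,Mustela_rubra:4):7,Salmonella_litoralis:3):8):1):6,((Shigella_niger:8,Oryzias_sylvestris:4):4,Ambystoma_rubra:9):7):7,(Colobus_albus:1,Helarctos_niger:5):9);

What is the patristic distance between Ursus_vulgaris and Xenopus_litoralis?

43

The path runs Ursus_vulgaris → … → MRCA → … → Xenopus_litoralis; the MRCA is the node subtending (((Streptococcus_viridis,(Acinonyx_sylvestris,(Pongo_orientalis,Gorilla_orientalis))),(((Cuon_maculatus,(Turdus_montanus,Hordeum_borealis)),Meles_fluviatilis),((Secale_rubra,Ateles_fluviatilis),((Cercopithecus_sapiens,Cricetus_arenarius,Otocyon_nanus),Ursus_vulgaris)))),(Hylobates_sylvestris,Fagus_gracilis,Homo_tricolor),(((Xenopus_litoralis,Microtus_brevicauda),Mustela_rubra),Salmonella_litoralis)).
Branch lengths along that path: 6 + 5 + 4 + 1 + 5 + 8 + 7 + 1 + 6 = 43.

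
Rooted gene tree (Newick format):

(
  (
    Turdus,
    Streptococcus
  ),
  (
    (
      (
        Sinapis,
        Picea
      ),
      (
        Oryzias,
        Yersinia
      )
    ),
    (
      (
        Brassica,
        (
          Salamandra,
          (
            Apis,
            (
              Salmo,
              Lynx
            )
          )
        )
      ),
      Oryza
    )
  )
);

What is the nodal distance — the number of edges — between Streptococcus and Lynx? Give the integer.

9

The MRCA of Streptococcus and Lynx is the root of the tree.
From Streptococcus up to that node: 2 branches. From Lynx up to the same node: 7 branches. Total: 2 + 7 = 9.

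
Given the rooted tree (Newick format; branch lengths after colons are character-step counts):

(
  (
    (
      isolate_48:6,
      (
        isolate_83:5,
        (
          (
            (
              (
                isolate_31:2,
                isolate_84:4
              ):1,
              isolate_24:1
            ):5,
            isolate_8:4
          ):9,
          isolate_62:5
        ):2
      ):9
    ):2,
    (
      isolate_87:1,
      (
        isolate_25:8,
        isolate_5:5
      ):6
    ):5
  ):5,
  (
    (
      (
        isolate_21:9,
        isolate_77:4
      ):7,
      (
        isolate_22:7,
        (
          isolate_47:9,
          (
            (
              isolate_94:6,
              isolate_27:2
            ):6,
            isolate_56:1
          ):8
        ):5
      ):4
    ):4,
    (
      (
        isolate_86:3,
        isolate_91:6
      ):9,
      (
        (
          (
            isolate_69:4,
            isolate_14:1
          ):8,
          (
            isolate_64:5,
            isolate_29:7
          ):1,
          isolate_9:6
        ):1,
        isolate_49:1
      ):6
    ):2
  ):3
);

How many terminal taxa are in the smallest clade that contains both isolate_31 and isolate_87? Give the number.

10

The MRCA of isolate_31 and isolate_87 is the node subtending ((isolate_48,(isolate_83,((((isolate_31,isolate_84),isolate_24),isolate_8),isolate_62))),(isolate_87,(isolate_25,isolate_5))).
That clade contains 10 terminal taxa: isolate_24, isolate_25, isolate_31, isolate_48, isolate_5, isolate_62, isolate_8, isolate_83, isolate_84, isolate_87.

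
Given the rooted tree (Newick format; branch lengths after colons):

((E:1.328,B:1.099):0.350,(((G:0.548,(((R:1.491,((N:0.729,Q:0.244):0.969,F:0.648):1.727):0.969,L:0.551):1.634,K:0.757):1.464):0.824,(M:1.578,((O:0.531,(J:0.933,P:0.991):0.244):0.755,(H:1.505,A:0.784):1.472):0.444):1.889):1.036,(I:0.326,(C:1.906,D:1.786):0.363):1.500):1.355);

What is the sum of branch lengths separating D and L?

The path runs D → … → MRCA → … → L; the MRCA is the node subtending (((G,(((R,((N,Q),F)),L),K)),(M,((O,(J,P)),(H,A)))),(I,(C,D))).
Branch lengths along that path: 1.786 + 0.363 + 1.500 + 1.036 + 0.824 + 1.464 + 1.634 + 0.551 = 9.158.

9.158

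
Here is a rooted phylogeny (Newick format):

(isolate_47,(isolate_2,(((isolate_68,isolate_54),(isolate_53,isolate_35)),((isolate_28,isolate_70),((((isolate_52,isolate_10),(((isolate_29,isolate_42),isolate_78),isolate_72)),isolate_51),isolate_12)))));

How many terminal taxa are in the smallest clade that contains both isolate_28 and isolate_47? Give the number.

The MRCA of isolate_28 and isolate_47 is the root, so the clade is the entire tree.
That clade contains 16 terminal taxa: isolate_10, isolate_12, isolate_2, isolate_28, isolate_29, isolate_35, isolate_42, isolate_47, isolate_51, isolate_52, isolate_53, isolate_54, isolate_68, isolate_70, isolate_72, isolate_78.

16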